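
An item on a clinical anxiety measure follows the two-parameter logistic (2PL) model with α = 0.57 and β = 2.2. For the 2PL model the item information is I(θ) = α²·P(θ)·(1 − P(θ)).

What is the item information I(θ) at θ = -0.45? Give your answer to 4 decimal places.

P = 1/(1+e^{1.5105}) = 0.1809
P(1−P) = 0.1809 × 0.8191 = 0.1482
I = α² × P(1−P) = 0.57² × 0.1482 = 0.04813

0.0481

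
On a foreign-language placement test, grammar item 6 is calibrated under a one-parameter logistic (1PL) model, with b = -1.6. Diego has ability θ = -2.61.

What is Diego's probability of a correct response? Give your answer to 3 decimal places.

0.267

P(θ) = 1 / (1 + exp(−(θ − b)))
Exponent: (-2.61 − (-1.6)) = -1.0100
1/(1 + e^{1.0100}) = 0.2670
P = 0.2670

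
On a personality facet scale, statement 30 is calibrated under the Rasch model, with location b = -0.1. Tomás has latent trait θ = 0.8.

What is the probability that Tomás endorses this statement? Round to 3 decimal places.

P(θ) = 1 / (1 + exp(−(θ − b)))
Exponent: (0.8 − (-0.1)) = 0.9000
1/(1 + e^{-0.9000}) = 0.7109
P = 0.7109

0.711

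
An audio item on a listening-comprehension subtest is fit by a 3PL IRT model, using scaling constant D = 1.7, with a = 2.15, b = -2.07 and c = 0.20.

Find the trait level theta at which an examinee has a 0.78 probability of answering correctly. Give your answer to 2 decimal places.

-1.80

P(theta) = c + (1 − c) · 1 / (1 + exp(−D·a(theta − b)))
Remove guessing floor: (0.78 − 0.20)/(1 − 0.20) = 0.7250
logit = ln(0.7250/0.2750) = 0.9694
theta = b + logit/(1.7·a) = -2.07 + 0.9694/3.6550 = -1.8048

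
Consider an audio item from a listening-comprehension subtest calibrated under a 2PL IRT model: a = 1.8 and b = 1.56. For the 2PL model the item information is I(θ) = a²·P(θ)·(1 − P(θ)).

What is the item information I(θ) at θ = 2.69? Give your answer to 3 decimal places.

0.331

P = 1/(1+e^{-2.0340}) = 0.8843
P(1−P) = 0.8843 × 0.1157 = 0.1023
I = a² × P(1−P) = 1.8² × 0.1023 = 0.33144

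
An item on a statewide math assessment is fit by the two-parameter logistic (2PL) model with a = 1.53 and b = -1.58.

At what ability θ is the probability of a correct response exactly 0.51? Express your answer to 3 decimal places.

-1.554

P(θ) = 1 / (1 + exp(−a(θ − b)))
logit = ln(0.5100/0.4900) = 0.0400
θ = b + logit/(a) = -1.58 + 0.0400/1.5300 = -1.5539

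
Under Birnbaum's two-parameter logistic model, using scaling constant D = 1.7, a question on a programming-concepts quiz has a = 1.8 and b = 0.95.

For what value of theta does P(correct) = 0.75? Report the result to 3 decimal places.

1.309

P(theta) = 1 / (1 + exp(−D·a(theta − b)))
logit = ln(0.7500/0.2500) = 1.0986
theta = b + logit/(1.7·a) = 0.95 + 1.0986/3.0600 = 1.3090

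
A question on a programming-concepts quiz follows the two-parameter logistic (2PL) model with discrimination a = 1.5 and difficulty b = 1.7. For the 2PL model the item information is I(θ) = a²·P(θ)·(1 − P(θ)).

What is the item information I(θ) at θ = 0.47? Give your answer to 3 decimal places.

P = 1/(1+e^{1.8450}) = 0.1365
P(1−P) = 0.1365 × 0.8635 = 0.1178
I = a² × P(1−P) = 1.5² × 0.1178 = 0.26514

0.265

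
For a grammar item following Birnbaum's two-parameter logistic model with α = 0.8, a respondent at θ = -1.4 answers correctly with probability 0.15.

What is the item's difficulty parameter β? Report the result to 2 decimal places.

0.77

P(θ) = 1 / (1 + exp(−α(θ − β)))
logit(0.15) = ln(0.15/0.85) = -1.7346
β = θ − logit/(α) = -1.4 − (-1.7346)/0.8000 = 0.7683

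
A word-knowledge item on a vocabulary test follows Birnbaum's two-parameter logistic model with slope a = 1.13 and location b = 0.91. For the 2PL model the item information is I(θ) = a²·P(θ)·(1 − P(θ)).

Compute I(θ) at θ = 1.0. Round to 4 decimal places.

0.3184

P = 1/(1+e^{-0.1017}) = 0.5254
P(1−P) = 0.5254 × 0.4746 = 0.2494
I = a² × P(1−P) = 1.13² × 0.2494 = 0.31840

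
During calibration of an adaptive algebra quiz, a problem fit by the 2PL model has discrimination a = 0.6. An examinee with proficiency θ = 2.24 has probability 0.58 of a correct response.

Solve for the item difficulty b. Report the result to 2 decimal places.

P(θ) = 1 / (1 + exp(−a(θ − b)))
logit(0.58) = ln(0.58/0.42) = 0.3228
b = θ − logit/(a) = 2.24 − 0.3228/0.6000 = 1.7020

1.70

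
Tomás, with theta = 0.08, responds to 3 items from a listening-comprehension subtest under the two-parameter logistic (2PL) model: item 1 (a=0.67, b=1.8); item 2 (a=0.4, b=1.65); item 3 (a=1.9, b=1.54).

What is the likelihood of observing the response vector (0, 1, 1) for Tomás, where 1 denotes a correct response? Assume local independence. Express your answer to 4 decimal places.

P(theta) = 1 / (1 + exp(−a(theta − b)))
P_1 = 1/(1+e^{1.1524}) = 0.2401
P_2 = 1/(1+e^{0.6280}) = 0.3480
P_3 = 1/(1+e^{2.7740}) = 0.0587
L = (1−P_1) × P_2 × P_3 = 0.7599 × 0.3480 × 0.0587 = 0.01553

0.0155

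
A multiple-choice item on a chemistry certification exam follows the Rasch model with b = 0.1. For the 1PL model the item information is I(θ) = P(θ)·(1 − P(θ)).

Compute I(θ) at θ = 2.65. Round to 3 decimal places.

0.067

P = 1/(1+e^{-2.5500}) = 0.9276
P(1−P) = 0.9276 × 0.0724 = 0.0672
I = P(1−P) = 0.06718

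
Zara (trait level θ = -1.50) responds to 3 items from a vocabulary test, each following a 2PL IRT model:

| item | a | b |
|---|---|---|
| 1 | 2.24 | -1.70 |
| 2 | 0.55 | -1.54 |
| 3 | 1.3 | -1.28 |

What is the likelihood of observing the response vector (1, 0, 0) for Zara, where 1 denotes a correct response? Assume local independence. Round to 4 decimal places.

0.1723

P(θ) = 1 / (1 + exp(−a(θ − b)))
P_1 = 1/(1+e^{-0.4480}) = 0.6102
P_2 = 1/(1+e^{-0.0220}) = 0.5055
P_3 = 1/(1+e^{0.2860}) = 0.4290
L = P_1 × (1−P_2) × (1−P_3) = 0.6102 × 0.4945 × 0.5710 = 0.17229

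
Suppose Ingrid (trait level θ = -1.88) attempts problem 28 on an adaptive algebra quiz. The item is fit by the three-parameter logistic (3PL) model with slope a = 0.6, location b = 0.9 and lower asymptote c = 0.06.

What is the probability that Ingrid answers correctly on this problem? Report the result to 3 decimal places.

P(θ) = c + (1 − c) · 1 / (1 + exp(−a(θ − b)))
Exponent: 0.6 × (-1.88 − 0.9) = -1.6680
1/(1 + e^{1.6680}) = 0.1587
P = 0.06 + 0.94 × 0.1587 = 0.2092

0.209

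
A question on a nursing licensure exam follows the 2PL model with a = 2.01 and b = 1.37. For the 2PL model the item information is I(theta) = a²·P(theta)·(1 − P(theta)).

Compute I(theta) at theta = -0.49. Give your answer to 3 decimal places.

P = 1/(1+e^{3.7386}) = 0.0232
P(1−P) = 0.0232 × 0.9768 = 0.0227
I = a² × P(1−P) = 2.01² × 0.0227 = 0.09169

0.092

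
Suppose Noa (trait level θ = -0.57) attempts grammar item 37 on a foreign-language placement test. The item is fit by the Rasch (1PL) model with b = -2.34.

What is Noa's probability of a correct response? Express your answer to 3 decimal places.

0.854

P(θ) = 1 / (1 + exp(−(θ − b)))
Exponent: (-0.57 − (-2.34)) = 1.7700
1/(1 + e^{-1.7700}) = 0.8545
P = 0.8545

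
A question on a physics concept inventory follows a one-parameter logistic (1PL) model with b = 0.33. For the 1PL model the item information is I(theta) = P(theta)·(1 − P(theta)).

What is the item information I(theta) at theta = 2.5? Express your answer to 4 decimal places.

0.0920

P = 1/(1+e^{-2.1700}) = 0.8975
P(1−P) = 0.8975 × 0.1025 = 0.0920
I = P(1−P) = 0.09198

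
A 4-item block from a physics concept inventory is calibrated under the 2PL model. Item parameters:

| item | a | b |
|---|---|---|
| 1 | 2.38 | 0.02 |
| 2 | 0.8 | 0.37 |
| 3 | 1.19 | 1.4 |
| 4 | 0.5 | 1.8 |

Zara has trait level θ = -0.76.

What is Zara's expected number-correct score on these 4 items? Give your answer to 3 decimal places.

P(θ) = 1 / (1 + exp(−a(θ − b)))
P_1 = 1/(1+e^{1.8564}) = 0.1351
P_2 = 1/(1+e^{0.9040}) = 0.2882
P_3 = 1/(1+e^{2.5704}) = 0.0711
P_4 = 1/(1+e^{1.2800}) = 0.2176
E[score] = 0.1351 + 0.2882 + 0.0711 + 0.2176 = 0.7120

0.712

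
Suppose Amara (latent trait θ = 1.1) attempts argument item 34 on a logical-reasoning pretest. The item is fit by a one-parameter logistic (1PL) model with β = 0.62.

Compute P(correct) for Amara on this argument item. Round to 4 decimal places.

P(θ) = 1 / (1 + exp(−(θ − β)))
Exponent: (1.1 − 0.62) = 0.4800
1/(1 + e^{-0.4800}) = 0.6177
P = 0.6177

0.6177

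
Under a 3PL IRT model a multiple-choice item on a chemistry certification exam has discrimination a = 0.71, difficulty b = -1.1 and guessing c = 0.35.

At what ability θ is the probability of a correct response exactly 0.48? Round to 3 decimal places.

P(θ) = c + (1 − c) · 1 / (1 + exp(−a(θ − b)))
Remove guessing floor: (0.48 − 0.35)/(1 − 0.35) = 0.2000
logit = ln(0.2000/0.8000) = -1.3863
θ = b + logit/(a) = -1.1 + (-1.3863)/0.7100 = -3.0525

-3.053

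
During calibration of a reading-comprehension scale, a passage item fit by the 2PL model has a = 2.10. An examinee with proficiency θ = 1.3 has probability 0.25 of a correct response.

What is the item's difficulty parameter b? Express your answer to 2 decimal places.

P(θ) = 1 / (1 + exp(−a(θ − b)))
logit(0.25) = ln(0.25/0.75) = -1.0986
b = θ − logit/(a) = 1.3 − (-1.0986)/2.1000 = 1.8231

1.82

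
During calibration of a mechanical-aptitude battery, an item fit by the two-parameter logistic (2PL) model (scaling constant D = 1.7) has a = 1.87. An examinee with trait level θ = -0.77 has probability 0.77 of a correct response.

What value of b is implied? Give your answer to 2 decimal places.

-1.15

P(θ) = 1 / (1 + exp(−D·a(θ − b)))
logit(0.77) = ln(0.77/0.23) = 1.2083
b = θ − logit/(1.7·a) = -0.77 − 1.2083/3.1790 = -1.1501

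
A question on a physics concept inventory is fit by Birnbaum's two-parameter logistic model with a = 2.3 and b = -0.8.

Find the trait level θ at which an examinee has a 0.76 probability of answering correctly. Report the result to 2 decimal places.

P(θ) = 1 / (1 + exp(−a(θ − b)))
logit = ln(0.7600/0.2400) = 1.1527
θ = b + logit/(a) = -0.8 + 1.1527/2.3000 = -0.2988

-0.30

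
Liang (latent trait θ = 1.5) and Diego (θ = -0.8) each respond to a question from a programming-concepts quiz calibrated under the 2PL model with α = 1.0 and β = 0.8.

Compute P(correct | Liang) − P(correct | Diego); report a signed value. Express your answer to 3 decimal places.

P(θ) = 1 / (1 + exp(−α(θ − β)))
P(Liang) = 0.6682  [exponent 0.7000]
P(Diego) = 0.1680  [exponent -1.6000]
Difference = 0.6682 − 0.1680 = 0.5002

0.500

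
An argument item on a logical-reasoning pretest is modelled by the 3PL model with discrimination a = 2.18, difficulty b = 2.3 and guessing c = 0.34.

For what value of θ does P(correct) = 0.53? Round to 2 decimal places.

P(θ) = c + (1 − c) · 1 / (1 + exp(−a(θ − b)))
Remove guessing floor: (0.53 − 0.34)/(1 − 0.34) = 0.2879
logit = ln(0.2879/0.7121) = -0.9057
θ = b + logit/(a) = 2.3 + (-0.9057)/2.1800 = 1.8845

1.88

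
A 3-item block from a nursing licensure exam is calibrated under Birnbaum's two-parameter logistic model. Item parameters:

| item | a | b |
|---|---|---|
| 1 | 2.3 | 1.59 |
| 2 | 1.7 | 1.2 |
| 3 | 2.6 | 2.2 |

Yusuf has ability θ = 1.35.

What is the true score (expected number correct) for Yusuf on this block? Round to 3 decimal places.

1.028

P(θ) = 1 / (1 + exp(−a(θ − b)))
P_1 = 1/(1+e^{0.5520}) = 0.3654
P_2 = 1/(1+e^{-0.2550}) = 0.5634
P_3 = 1/(1+e^{2.2100}) = 0.0989
E[score] = 0.3654 + 0.5634 + 0.0989 = 1.0277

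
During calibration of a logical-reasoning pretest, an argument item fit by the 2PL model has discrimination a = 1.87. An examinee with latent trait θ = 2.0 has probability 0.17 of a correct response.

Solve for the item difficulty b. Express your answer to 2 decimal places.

2.85

P(θ) = 1 / (1 + exp(−a(θ − b)))
logit(0.17) = ln(0.17/0.83) = -1.5856
b = θ − logit/(a) = 2.0 − (-1.5856)/1.8700 = 2.8479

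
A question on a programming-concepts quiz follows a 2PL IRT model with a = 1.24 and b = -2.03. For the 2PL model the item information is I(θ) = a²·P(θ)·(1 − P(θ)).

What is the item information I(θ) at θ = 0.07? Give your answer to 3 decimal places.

P = 1/(1+e^{-2.6040}) = 0.9311
P(1−P) = 0.9311 × 0.0689 = 0.0641
I = a² × P(1−P) = 1.24² × 0.0641 = 0.09862

0.099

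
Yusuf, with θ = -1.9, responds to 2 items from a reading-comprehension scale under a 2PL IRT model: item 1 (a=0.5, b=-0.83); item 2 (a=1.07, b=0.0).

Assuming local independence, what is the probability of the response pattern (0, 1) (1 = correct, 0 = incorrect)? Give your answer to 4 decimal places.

0.0730

P(θ) = 1 / (1 + exp(−a(θ − b)))
P_1 = 1/(1+e^{0.5350}) = 0.3694
P_2 = 1/(1+e^{2.0330}) = 0.1158
L = (1−P_1) × P_2 = 0.6306 × 0.1158 = 0.07302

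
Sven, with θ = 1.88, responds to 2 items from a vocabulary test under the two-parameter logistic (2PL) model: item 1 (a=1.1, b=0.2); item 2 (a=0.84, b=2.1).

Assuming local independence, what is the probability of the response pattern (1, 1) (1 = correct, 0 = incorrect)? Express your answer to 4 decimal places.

0.3921

P(θ) = 1 / (1 + exp(−a(θ − b)))
P_1 = 1/(1+e^{-1.8480}) = 0.8639
P_2 = 1/(1+e^{0.1848}) = 0.4539
L = P_1 × P_2 = 0.8639 × 0.4539 = 0.39215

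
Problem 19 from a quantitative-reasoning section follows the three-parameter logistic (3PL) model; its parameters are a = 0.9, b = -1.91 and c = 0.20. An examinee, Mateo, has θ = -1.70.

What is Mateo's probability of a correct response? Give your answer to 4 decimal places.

0.6377

P(θ) = c + (1 − c) · 1 / (1 + exp(−a(θ − b)))
Exponent: 0.9 × (-1.70 − (-1.91)) = 0.1890
1/(1 + e^{-0.1890}) = 0.5471
P = 0.20 + 0.80 × 0.5471 = 0.6377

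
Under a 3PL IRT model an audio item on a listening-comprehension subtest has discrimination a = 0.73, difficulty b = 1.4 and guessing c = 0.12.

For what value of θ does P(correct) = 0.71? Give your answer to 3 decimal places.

2.373

P(θ) = c + (1 − c) · 1 / (1 + exp(−a(θ − b)))
Remove guessing floor: (0.71 − 0.12)/(1 − 0.12) = 0.6705
logit = ln(0.6705/0.3295) = 0.7102
θ = b + logit/(a) = 1.4 + 0.7102/0.7300 = 2.3729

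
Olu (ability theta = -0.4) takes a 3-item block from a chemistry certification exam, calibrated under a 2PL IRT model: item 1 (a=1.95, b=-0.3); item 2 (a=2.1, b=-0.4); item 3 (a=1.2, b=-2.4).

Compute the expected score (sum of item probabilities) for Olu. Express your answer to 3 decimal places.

1.868

P(theta) = 1 / (1 + exp(−a(theta − b)))
P_1 = 1/(1+e^{0.1950}) = 0.4514
P_2 = 1/(1+e^{0.0000}) = 0.5000
P_3 = 1/(1+e^{-2.4000}) = 0.9168
E[score] = 0.4514 + 0.5000 + 0.9168 = 1.8682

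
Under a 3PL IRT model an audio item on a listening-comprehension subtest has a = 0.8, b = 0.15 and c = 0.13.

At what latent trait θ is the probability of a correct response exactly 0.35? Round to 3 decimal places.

P(θ) = c + (1 − c) · 1 / (1 + exp(−a(θ − b)))
Remove guessing floor: (0.35 − 0.13)/(1 − 0.13) = 0.2529
logit = ln(0.2529/0.7471) = -1.0833
θ = b + logit/(a) = 0.15 + (-1.0833)/0.8000 = -1.2042

-1.204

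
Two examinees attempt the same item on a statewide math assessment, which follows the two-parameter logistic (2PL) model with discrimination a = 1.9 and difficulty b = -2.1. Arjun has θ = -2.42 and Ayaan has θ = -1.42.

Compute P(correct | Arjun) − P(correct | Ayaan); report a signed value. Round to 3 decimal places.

P(θ) = 1 / (1 + exp(−a(θ − b)))
P(Arjun) = 0.3525  [exponent -0.6080]
P(Ayaan) = 0.7845  [exponent 1.2920]
Difference = 0.3525 − 0.7845 = -0.4320

-0.432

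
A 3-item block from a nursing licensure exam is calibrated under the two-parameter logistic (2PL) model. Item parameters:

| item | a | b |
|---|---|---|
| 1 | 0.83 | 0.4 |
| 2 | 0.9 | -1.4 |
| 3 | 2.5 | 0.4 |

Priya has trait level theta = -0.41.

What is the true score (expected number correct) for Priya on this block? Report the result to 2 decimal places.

P(theta) = 1 / (1 + exp(−a(theta − b)))
P_1 = 1/(1+e^{0.6723}) = 0.3380
P_2 = 1/(1+e^{-0.8910}) = 0.7091
P_3 = 1/(1+e^{2.0250}) = 0.1166
E[score] = 0.3380 + 0.7091 + 0.1166 = 1.1637

1.16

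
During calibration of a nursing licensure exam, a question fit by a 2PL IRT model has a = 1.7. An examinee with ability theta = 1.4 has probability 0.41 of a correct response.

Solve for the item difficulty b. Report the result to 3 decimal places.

1.614

P(theta) = 1 / (1 + exp(−a(theta − b)))
logit(0.41) = ln(0.41/0.59) = -0.3640
b = theta − logit/(a) = 1.4 − (-0.3640)/1.7000 = 1.6141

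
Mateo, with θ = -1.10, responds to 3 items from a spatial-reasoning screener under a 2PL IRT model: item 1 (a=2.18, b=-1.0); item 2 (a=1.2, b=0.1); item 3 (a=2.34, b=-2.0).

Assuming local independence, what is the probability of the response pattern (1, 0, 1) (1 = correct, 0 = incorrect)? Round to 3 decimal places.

P(θ) = 1 / (1 + exp(−a(θ − b)))
P_1 = 1/(1+e^{0.2180}) = 0.4457
P_2 = 1/(1+e^{1.4400}) = 0.1915
P_3 = 1/(1+e^{-2.1060}) = 0.8915
L = P_1 × (1−P_2) × P_3 = 0.4457 × 0.8085 × 0.8915 = 0.32124

0.321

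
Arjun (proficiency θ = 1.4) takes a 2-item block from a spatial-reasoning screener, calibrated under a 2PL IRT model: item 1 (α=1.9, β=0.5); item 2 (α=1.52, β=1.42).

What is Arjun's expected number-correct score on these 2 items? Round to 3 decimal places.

1.339

P(θ) = 1 / (1 + exp(−α(θ − β)))
P_1 = 1/(1+e^{-1.7100}) = 0.8468
P_2 = 1/(1+e^{0.0304}) = 0.4924
E[score] = 0.8468 + 0.4924 = 1.3392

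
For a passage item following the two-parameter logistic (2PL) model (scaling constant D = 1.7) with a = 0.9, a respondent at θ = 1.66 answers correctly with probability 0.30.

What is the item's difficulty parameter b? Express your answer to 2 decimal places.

2.21

P(θ) = 1 / (1 + exp(−D·a(θ − b)))
logit(0.30) = ln(0.30/0.70) = -0.8473
b = θ − logit/(1.7·a) = 1.66 − (-0.8473)/1.5300 = 2.2138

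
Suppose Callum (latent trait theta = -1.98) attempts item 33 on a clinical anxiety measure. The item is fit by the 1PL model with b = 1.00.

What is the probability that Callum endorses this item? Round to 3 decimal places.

0.048

P(theta) = 1 / (1 + exp(−(theta − b)))
Exponent: (-1.98 − 1.00) = -2.9800
1/(1 + e^{2.9800}) = 0.0483
P = 0.0483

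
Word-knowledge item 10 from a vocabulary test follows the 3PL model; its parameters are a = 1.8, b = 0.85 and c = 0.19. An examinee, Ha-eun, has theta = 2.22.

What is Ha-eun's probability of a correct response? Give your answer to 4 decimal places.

P(theta) = c + (1 − c) · 1 / (1 + exp(−a(theta − b)))
Exponent: 1.8 × (2.22 − 0.85) = 2.4660
1/(1 + e^{-2.4660}) = 0.9217
P = 0.19 + 0.81 × 0.9217 = 0.9366

0.9366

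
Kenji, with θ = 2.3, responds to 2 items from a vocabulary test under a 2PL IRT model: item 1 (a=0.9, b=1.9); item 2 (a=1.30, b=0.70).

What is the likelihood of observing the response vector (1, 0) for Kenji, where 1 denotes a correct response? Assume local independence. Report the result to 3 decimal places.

P(θ) = 1 / (1 + exp(−a(θ − b)))
P_1 = 1/(1+e^{-0.3600}) = 0.5890
P_2 = 1/(1+e^{-2.0800}) = 0.8889
L = P_1 × (1−P_2) = 0.5890 × 0.1111 = 0.06542

0.065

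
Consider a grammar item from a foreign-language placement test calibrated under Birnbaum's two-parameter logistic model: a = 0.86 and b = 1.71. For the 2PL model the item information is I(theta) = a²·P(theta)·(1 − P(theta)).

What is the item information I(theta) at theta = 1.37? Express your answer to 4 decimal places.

P = 1/(1+e^{0.2924}) = 0.4274
P(1−P) = 0.4274 × 0.5726 = 0.2447
I = a² × P(1−P) = 0.86² × 0.2447 = 0.18100

0.1810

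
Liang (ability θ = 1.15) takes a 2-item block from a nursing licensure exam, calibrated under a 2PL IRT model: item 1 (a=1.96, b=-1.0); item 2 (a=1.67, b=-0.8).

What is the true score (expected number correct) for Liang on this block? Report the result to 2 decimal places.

P(θ) = 1 / (1 + exp(−a(θ − b)))
P_1 = 1/(1+e^{-4.2140}) = 0.9854
P_2 = 1/(1+e^{-3.2565}) = 0.9629
E[score] = 0.9854 + 0.9629 = 1.9483

1.95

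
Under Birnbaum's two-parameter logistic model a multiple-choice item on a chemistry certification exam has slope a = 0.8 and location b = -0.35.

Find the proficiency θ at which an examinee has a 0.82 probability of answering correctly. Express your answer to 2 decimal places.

1.55

P(θ) = 1 / (1 + exp(−a(θ − b)))
logit = ln(0.8200/0.1800) = 1.5163
θ = b + logit/(a) = -0.35 + 1.5163/0.8000 = 1.5454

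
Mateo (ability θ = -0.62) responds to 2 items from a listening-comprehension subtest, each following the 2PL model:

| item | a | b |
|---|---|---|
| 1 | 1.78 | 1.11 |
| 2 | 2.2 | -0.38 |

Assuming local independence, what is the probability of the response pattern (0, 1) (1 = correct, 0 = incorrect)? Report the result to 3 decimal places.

P(θ) = 1 / (1 + exp(−a(θ − b)))
P_1 = 1/(1+e^{3.0794}) = 0.0440
P_2 = 1/(1+e^{0.5280}) = 0.3710
L = (1−P_1) × P_2 = 0.9560 × 0.3710 = 0.35467

0.355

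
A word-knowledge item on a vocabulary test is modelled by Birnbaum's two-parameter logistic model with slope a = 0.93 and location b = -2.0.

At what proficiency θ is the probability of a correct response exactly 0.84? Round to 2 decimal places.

-0.22

P(θ) = 1 / (1 + exp(−a(θ − b)))
logit = ln(0.8400/0.1600) = 1.6582
θ = b + logit/(a) = -2.0 + 1.6582/0.9300 = -0.2170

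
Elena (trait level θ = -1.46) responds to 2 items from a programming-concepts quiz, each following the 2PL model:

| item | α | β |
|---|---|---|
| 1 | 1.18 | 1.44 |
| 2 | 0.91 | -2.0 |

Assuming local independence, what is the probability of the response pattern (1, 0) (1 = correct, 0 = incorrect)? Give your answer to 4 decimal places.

P(θ) = 1 / (1 + exp(−α(θ − β)))
P_1 = 1/(1+e^{3.4220}) = 0.0316
P_2 = 1/(1+e^{-0.4914}) = 0.6204
L = P_1 × (1−P_2) = 0.0316 × 0.3796 = 0.01200

0.0120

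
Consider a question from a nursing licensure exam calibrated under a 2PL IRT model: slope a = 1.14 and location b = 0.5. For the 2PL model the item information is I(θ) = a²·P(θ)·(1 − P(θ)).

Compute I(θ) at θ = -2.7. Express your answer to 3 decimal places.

P = 1/(1+e^{3.6480}) = 0.0254
P(1−P) = 0.0254 × 0.9746 = 0.0247
I = a² × P(1−P) = 1.14² × 0.0247 = 0.03215

0.032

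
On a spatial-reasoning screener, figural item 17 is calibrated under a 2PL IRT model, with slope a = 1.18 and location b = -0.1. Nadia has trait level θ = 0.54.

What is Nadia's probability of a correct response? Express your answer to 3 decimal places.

P(θ) = 1 / (1 + exp(−a(θ − b)))
Exponent: 1.18 × (0.54 − (-0.1)) = 0.7552
1/(1 + e^{-0.7552}) = 0.6803

0.680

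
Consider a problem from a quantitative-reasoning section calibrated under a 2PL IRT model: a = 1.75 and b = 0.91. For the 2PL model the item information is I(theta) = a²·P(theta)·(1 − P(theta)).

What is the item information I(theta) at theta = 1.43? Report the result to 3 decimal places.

0.627

P = 1/(1+e^{-0.9100}) = 0.7130
P(1−P) = 0.7130 × 0.2870 = 0.2046
I = a² × P(1−P) = 1.75² × 0.2046 = 0.62668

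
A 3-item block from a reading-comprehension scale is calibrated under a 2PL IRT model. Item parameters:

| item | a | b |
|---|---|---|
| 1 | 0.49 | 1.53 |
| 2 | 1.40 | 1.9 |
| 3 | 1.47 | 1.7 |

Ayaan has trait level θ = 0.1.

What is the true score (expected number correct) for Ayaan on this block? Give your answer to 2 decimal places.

P(θ) = 1 / (1 + exp(−a(θ − b)))
P_1 = 1/(1+e^{0.7007}) = 0.3317
P_2 = 1/(1+e^{2.5200}) = 0.0745
P_3 = 1/(1+e^{2.3520}) = 0.0869
E[score] = 0.3317 + 0.0745 + 0.0869 = 0.4930

0.49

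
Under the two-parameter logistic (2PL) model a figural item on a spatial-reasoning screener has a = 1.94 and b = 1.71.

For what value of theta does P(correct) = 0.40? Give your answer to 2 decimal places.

1.50

P(theta) = 1 / (1 + exp(−a(theta − b)))
logit = ln(0.4000/0.6000) = -0.4055
theta = b + logit/(a) = 1.71 + (-0.4055)/1.9400 = 1.5010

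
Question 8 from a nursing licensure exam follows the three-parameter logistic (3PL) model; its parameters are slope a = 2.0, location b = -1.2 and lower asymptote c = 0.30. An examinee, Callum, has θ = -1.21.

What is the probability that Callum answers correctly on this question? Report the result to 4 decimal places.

P(θ) = c + (1 − c) · 1 / (1 + exp(−a(θ − b)))
Exponent: 2.0 × (-1.21 − (-1.2)) = -0.0200
1/(1 + e^{0.0200}) = 0.4950
P = 0.30 + 0.70 × 0.4950 = 0.6465

0.6465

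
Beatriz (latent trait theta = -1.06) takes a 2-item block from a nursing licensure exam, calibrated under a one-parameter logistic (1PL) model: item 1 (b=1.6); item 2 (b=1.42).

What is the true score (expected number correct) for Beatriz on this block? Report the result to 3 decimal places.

P(theta) = 1 / (1 + exp(−(theta − b)))
P_1 = 1/(1+e^{2.6600}) = 0.0654
P_2 = 1/(1+e^{2.4800}) = 0.0773
E[score] = 0.0654 + 0.0773 = 0.1426

0.143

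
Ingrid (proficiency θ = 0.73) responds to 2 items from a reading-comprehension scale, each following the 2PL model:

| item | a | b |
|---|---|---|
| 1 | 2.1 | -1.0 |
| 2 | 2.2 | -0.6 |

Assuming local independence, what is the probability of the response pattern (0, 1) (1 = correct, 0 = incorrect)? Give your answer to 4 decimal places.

P(θ) = 1 / (1 + exp(−a(θ − b)))
P_1 = 1/(1+e^{-3.6330}) = 0.9742
P_2 = 1/(1+e^{-2.9260}) = 0.9491
L = (1−P_1) × P_2 = 0.0258 × 0.9491 = 0.02445

0.0244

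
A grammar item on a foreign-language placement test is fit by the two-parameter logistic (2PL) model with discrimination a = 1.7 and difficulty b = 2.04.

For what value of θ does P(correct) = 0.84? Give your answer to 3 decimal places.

P(θ) = 1 / (1 + exp(−a(θ − b)))
logit = ln(0.8400/0.1600) = 1.6582
θ = b + logit/(a) = 2.04 + 1.6582/1.7000 = 3.0154

3.015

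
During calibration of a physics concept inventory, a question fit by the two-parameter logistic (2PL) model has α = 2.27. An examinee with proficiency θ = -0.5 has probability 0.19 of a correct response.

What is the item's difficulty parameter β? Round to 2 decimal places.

0.14

P(θ) = 1 / (1 + exp(−α(θ − β)))
logit(0.19) = ln(0.19/0.81) = -1.4500
β = θ − logit/(α) = -0.5 − (-1.4500)/2.2700 = 0.1388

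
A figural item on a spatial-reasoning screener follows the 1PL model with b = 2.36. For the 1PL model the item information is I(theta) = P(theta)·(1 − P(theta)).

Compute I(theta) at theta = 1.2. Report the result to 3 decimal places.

0.182

P = 1/(1+e^{1.1600}) = 0.2387
P(1−P) = 0.2387 × 0.7613 = 0.1817
I = P(1−P) = 0.18171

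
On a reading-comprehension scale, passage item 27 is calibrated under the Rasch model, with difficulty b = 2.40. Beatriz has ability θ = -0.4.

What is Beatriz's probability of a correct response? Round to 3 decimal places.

0.057

P(θ) = 1 / (1 + exp(−(θ − b)))
Exponent: (-0.4 − 2.40) = -2.8000
1/(1 + e^{2.8000}) = 0.0573
P = 0.0573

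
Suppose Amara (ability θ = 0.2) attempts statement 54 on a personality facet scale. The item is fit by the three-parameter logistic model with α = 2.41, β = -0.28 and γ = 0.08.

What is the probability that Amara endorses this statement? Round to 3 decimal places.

0.780

P(θ) = γ + (1 − γ) · 1 / (1 + exp(−α(θ − β)))
Exponent: 2.41 × (0.2 − (-0.28)) = 1.1568
1/(1 + e^{-1.1568}) = 0.7608
P = 0.08 + 0.92 × 0.7608 = 0.7799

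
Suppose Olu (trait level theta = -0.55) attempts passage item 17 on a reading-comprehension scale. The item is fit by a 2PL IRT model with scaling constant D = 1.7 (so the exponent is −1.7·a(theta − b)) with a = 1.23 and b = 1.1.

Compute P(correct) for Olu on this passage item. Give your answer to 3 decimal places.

0.031

P(theta) = 1 / (1 + exp(−D·a(theta − b)))
Exponent: 1.7 × 1.23 × (-0.55 − 1.1) = -3.4501
1/(1 + e^{3.4501}) = 0.0308
P = 0.0308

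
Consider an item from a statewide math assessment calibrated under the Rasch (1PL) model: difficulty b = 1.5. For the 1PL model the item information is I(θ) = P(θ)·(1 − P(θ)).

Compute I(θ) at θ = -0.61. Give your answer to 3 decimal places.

P = 1/(1+e^{2.1100}) = 0.1081
P(1−P) = 0.1081 × 0.8919 = 0.0964
I = P(1−P) = 0.09644

0.096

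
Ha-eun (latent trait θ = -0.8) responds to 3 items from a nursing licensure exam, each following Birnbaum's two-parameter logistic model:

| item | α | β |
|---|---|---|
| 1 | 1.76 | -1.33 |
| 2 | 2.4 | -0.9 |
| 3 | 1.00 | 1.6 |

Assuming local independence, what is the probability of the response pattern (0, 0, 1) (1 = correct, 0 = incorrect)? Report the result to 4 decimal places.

0.0103

P(θ) = 1 / (1 + exp(−α(θ − β)))
P_1 = 1/(1+e^{-0.9328}) = 0.7176
P_2 = 1/(1+e^{-0.2400}) = 0.5597
P_3 = 1/(1+e^{2.4000}) = 0.0832
L = (1−P_1) × (1−P_2) × P_3 = 0.2824 × 0.4403 × 0.0832 = 0.01034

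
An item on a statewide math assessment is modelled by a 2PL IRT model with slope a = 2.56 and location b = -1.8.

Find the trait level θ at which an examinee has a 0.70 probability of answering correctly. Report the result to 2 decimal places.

P(θ) = 1 / (1 + exp(−a(θ − b)))
logit = ln(0.7000/0.3000) = 0.8473
θ = b + logit/(a) = -1.8 + 0.8473/2.5600 = -1.4690

-1.47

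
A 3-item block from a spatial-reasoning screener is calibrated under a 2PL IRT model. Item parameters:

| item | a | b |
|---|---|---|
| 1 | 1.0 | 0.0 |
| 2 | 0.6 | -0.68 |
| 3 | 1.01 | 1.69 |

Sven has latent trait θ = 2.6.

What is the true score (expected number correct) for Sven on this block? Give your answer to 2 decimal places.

P(θ) = 1 / (1 + exp(−a(θ − b)))
P_1 = 1/(1+e^{-2.6000}) = 0.9309
P_2 = 1/(1+e^{-1.9680}) = 0.8774
P_3 = 1/(1+e^{-0.9191}) = 0.7149
E[score] = 0.9309 + 0.8774 + 0.7149 = 2.5231

2.52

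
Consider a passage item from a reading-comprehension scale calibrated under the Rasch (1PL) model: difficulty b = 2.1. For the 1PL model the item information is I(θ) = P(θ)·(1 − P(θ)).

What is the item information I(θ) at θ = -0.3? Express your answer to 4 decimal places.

0.0763

P = 1/(1+e^{2.4000}) = 0.0832
P(1−P) = 0.0832 × 0.9168 = 0.0763
I = P(1−P) = 0.07625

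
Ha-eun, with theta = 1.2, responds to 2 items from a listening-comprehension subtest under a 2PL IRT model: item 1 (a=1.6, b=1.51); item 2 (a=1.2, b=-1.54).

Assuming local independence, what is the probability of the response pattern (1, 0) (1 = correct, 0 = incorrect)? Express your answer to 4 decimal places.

P(theta) = 1 / (1 + exp(−a(theta − b)))
P_1 = 1/(1+e^{0.4960}) = 0.3785
P_2 = 1/(1+e^{-3.2880}) = 0.9640
L = P_1 × (1−P_2) = 0.3785 × 0.0360 = 0.01362

0.0136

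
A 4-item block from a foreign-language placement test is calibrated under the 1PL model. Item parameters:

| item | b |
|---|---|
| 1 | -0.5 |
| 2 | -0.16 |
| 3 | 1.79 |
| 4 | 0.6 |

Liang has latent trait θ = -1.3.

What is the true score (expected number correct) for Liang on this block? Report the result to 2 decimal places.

0.73

P(θ) = 1 / (1 + exp(−(θ − b)))
P_1 = 1/(1+e^{0.8000}) = 0.3100
P_2 = 1/(1+e^{1.1400}) = 0.2423
P_3 = 1/(1+e^{3.0900}) = 0.0435
P_4 = 1/(1+e^{1.9000}) = 0.1301
E[score] = 0.3100 + 0.2423 + 0.0435 + 0.1301 = 0.7260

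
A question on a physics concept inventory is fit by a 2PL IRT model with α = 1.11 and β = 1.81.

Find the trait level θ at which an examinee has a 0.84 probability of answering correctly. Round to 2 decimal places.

3.30

P(θ) = 1 / (1 + exp(−α(θ − β)))
logit = ln(0.8400/0.1600) = 1.6582
θ = β + logit/(α) = 1.81 + 1.6582/1.1100 = 3.3039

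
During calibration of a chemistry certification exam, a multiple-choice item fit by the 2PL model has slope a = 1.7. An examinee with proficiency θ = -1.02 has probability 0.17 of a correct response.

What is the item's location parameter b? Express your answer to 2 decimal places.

P(θ) = 1 / (1 + exp(−a(θ − b)))
logit(0.17) = ln(0.17/0.83) = -1.5856
b = θ − logit/(a) = -1.02 − (-1.5856)/1.7000 = -0.0873

-0.09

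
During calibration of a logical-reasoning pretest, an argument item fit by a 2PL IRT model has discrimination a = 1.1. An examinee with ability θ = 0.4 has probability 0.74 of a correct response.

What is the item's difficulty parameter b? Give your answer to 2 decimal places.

-0.55

P(θ) = 1 / (1 + exp(−a(θ − b)))
logit(0.74) = ln(0.74/0.26) = 1.0460
b = θ − logit/(a) = 0.4 − 1.0460/1.1000 = -0.5509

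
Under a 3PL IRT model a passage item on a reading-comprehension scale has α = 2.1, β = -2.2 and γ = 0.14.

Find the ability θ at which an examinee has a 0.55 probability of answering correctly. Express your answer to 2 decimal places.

P(θ) = γ + (1 − γ) · 1 / (1 + exp(−α(θ − β)))
Remove guessing floor: (0.55 − 0.14)/(1 − 0.14) = 0.4767
logit = ln(0.4767/0.5233) = -0.0931
θ = β + logit/(α) = -2.2 + (-0.0931)/2.1000 = -2.2443

-2.24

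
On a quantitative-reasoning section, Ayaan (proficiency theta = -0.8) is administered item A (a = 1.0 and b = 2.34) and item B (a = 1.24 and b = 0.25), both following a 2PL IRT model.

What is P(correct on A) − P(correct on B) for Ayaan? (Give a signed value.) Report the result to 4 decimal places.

P(theta) = 1 / (1 + exp(−a(theta − b)))
P_A = 0.0415
P_B = 0.2138
P_A − P_B = -0.1723

-0.1723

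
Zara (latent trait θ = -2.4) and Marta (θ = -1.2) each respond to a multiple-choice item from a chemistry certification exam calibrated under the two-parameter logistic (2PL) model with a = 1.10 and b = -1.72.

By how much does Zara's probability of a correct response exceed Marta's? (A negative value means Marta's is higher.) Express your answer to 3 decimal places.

-0.318

P(θ) = 1 / (1 + exp(−a(θ − b)))
P(Zara) = 0.3213  [exponent -0.7480]
P(Marta) = 0.6392  [exponent 0.5720]
Difference = 0.3213 − 0.6392 = -0.3180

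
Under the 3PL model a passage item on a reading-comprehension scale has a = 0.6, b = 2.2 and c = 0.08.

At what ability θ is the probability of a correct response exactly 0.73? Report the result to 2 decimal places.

3.66

P(θ) = c + (1 − c) · 1 / (1 + exp(−a(θ − b)))
Remove guessing floor: (0.73 − 0.08)/(1 − 0.08) = 0.7065
logit = ln(0.7065/0.2935) = 0.8786
θ = b + logit/(a) = 2.2 + 0.8786/0.6000 = 3.6643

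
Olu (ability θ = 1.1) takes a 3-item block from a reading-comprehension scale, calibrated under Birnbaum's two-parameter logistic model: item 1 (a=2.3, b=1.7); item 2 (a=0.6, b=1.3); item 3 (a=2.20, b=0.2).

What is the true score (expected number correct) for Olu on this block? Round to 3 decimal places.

1.550

P(θ) = 1 / (1 + exp(−a(θ − b)))
P_1 = 1/(1+e^{1.3800}) = 0.2010
P_2 = 1/(1+e^{0.1200}) = 0.4700
P_3 = 1/(1+e^{-1.9800}) = 0.8787
E[score] = 0.2010 + 0.4700 + 0.8787 = 1.5497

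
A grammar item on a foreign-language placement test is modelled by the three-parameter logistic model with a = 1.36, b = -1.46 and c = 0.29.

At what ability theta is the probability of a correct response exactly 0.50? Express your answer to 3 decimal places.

-2.098

P(theta) = c + (1 − c) · 1 / (1 + exp(−a(theta − b)))
Remove guessing floor: (0.50 − 0.29)/(1 − 0.29) = 0.2958
logit = ln(0.2958/0.7042) = -0.8675
theta = b + logit/(a) = -1.46 + (-0.8675)/1.3600 = -2.0979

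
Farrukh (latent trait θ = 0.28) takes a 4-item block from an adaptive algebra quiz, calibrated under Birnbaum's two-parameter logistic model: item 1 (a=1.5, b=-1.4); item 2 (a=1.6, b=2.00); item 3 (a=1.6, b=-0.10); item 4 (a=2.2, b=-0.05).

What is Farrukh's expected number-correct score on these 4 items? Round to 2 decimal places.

2.31

P(θ) = 1 / (1 + exp(−a(θ − b)))
P_1 = 1/(1+e^{-2.5200}) = 0.9255
P_2 = 1/(1+e^{2.7520}) = 0.0600
P_3 = 1/(1+e^{-0.6080}) = 0.6475
P_4 = 1/(1+e^{-0.7260}) = 0.6739
E[score] = 0.9255 + 0.0600 + 0.6475 + 0.6739 = 2.3069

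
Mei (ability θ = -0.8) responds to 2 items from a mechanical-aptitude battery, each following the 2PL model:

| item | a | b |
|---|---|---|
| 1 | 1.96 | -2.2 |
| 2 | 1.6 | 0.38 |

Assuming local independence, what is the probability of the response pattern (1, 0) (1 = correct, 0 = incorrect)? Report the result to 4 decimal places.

P(θ) = 1 / (1 + exp(−a(θ − b)))
P_1 = 1/(1+e^{-2.7440}) = 0.9396
P_2 = 1/(1+e^{1.8880}) = 0.1315
L = P_1 × (1−P_2) = 0.9396 × 0.8685 = 0.81605

0.8160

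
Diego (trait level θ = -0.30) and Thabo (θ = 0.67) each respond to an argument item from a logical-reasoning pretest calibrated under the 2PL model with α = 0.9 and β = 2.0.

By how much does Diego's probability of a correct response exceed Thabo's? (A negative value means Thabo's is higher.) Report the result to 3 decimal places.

-0.120

P(θ) = 1 / (1 + exp(−α(θ − β)))
P(Diego) = 0.1120  [exponent -2.0700]
P(Thabo) = 0.2320  [exponent -1.1970]
Difference = 0.1120 − 0.2320 = -0.1200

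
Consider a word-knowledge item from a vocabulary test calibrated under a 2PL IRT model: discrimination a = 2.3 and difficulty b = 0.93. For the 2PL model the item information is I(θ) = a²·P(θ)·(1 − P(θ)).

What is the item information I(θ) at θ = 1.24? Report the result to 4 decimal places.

1.1677

P = 1/(1+e^{-0.7130}) = 0.6711
P(1−P) = 0.6711 × 0.3289 = 0.2207
I = a² × P(1−P) = 2.3² × 0.2207 = 1.16770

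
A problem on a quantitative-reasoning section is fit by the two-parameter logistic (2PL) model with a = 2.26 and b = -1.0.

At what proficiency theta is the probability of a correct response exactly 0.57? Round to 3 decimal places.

P(theta) = 1 / (1 + exp(−a(theta − b)))
logit = ln(0.5700/0.4300) = 0.2819
theta = b + logit/(a) = -1.0 + 0.2819/2.2600 = -0.8753

-0.875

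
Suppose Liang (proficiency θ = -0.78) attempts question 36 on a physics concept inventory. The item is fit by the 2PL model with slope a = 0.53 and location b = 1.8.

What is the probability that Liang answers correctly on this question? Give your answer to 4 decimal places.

P(θ) = 1 / (1 + exp(−a(θ − b)))
Exponent: 0.53 × (-0.78 − 1.8) = -1.3674
1/(1 + e^{1.3674}) = 0.2030

0.2030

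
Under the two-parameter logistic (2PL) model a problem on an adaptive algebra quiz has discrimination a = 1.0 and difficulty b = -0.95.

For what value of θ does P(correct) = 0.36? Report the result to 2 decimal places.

P(θ) = 1 / (1 + exp(−a(θ − b)))
logit = ln(0.3600/0.6400) = -0.5754
θ = b + logit/(a) = -0.95 + (-0.5754)/1.0000 = -1.5254

-1.53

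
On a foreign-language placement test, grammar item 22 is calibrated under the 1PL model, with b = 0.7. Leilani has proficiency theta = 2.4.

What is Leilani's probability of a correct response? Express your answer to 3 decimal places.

P(theta) = 1 / (1 + exp(−(theta − b)))
Exponent: (2.4 − 0.7) = 1.7000
1/(1 + e^{-1.7000}) = 0.8455
P = 0.8455

0.846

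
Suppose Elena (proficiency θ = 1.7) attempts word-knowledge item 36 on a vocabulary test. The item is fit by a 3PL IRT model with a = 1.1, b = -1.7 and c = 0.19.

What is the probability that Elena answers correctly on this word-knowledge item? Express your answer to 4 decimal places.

P(θ) = c + (1 − c) · 1 / (1 + exp(−a(θ − b)))
Exponent: 1.1 × (1.7 − (-1.7)) = 3.7400
1/(1 + e^{-3.7400}) = 0.9768
P = 0.19 + 0.81 × 0.9768 = 0.9812

0.9812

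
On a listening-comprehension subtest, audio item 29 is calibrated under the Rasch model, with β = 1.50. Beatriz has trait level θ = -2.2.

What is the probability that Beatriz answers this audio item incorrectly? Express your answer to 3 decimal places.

P(θ) = 1 / (1 + exp(−(θ − β)))
Exponent: (-2.2 − 1.50) = -3.7000
1/(1 + e^{3.7000}) = 0.0241
P = 0.0241
P(incorrect) = 1 − 0.0241 = 0.9759

0.976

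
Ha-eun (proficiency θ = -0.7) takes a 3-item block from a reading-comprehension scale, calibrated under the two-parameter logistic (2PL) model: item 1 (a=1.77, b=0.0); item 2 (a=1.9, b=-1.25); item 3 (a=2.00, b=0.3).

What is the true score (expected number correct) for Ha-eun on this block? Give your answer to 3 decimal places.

P(θ) = 1 / (1 + exp(−a(θ − b)))
P_1 = 1/(1+e^{1.2390}) = 0.2246
P_2 = 1/(1+e^{-1.0450}) = 0.7398
P_3 = 1/(1+e^{2.0000}) = 0.1192
E[score] = 0.2246 + 0.7398 + 0.1192 = 1.0836

1.084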